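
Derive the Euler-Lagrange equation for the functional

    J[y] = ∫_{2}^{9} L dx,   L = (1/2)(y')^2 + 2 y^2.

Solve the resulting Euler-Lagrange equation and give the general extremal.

The Lagrangian is L = (1/2)(y')^2 + 2 y^2.
∂L/∂y = 4y.
∂L/∂y' = y'.
The Euler-Lagrange equation d/dx(∂L/∂y') − ∂L/∂y = 0 becomes:
    y'' - 4 y = 0
General solution: y(x) = A e^(2x) + B e^(-2x), where A and B are arbitrary constants fixed by the endpoint conditions.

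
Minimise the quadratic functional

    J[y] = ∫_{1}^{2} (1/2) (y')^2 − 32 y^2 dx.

The Lagrangian is L = (1/2) (y')^2 − 32 y^2.
Compute ∂L/∂y = -64y, ∂L/∂y' = y'.
The Euler-Lagrange equation d/dx(∂L/∂y') − ∂L/∂y = 0 reduces to
    y'' + 64 y = 0.
Its general solution is
    y(x) = A sin(8x) + B cos(8x),
with A, B fixed by the endpoint conditions.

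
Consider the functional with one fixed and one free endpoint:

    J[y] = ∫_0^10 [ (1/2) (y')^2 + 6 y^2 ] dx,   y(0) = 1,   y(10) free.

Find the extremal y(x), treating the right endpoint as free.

The Lagrangian L = (1/2) (y')^2 + 6 y^2 gives
    ∂L/∂y = 12 y,   ∂L/∂y' = y'.
Euler-Lagrange: y'' − 12 y = 0.
With k = sqrt(12), the general solution is
    y(x) = A cosh(sqrt(12) x) + B sinh(sqrt(12) x).
Fixed left endpoint y(0) = 1 ⇒ A = 1.
The right endpoint x = 10 is free, so the natural (transversality) condition is ∂L/∂y' |_{x=10} = 0, i.e. y'(10) = 0.
Compute y'(x) = A k sinh(k x) + B k cosh(k x), so
    y'(10) = A k sinh(k·10) + B k cosh(k·10) = 0
    ⇒ B = −A tanh(k·10) = − tanh(sqrt(12)·10).
Therefore the extremal is
    y(x) = cosh(sqrt(12) x) − tanh(sqrt(12)·10) sinh(sqrt(12) x).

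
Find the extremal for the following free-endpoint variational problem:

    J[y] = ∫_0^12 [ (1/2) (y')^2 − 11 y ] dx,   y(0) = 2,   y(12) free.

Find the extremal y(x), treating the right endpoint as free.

The Lagrangian L = (1/2) (y')^2 − 11 y gives
    ∂L/∂y = −11,   ∂L/∂y' = y'.
Euler-Lagrange: d/dx(y') − (−11) = 0, i.e. y'' + 11 = 0, so
    y(x) = −(11/2) x^2 + C1 x + C2.
Fixed left endpoint y(0) = 2 ⇒ C2 = 2.
The right endpoint x = 12 is free, so the natural (transversality) condition is ∂L/∂y' |_{x=12} = 0, i.e. y'(12) = 0.
Compute y'(x) = −11 x + C1, so y'(12) = −132 + C1 = 0 ⇒ C1 = 132.
Therefore the extremal is
    y(x) = −(11/2) x^2 + 132 x + 2.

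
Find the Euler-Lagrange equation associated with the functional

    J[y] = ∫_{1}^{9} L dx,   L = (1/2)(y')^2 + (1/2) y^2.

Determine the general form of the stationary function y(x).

The Lagrangian is L = (1/2)(y')^2 + (1/2) y^2.
∂L/∂y = y.
∂L/∂y' = y'.
The Euler-Lagrange equation d/dx(∂L/∂y') − ∂L/∂y = 0 becomes:
    y'' - y = 0
General solution: y(x) = A e^x + B e^(-x), where A and B are arbitrary constants fixed by the endpoint conditions.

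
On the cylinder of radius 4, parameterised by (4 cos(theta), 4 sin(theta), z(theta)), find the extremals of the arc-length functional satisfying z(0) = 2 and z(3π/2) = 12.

Parameterise the cylinder of radius R = 4 as
    r(θ) = (4 cos θ, 4 sin θ, z(θ)).
The arc-length element is
    ds = sqrt(16 + (dz/dθ)^2) dθ,
so the Lagrangian is L = sqrt(16 + z'^2).
L depends on z' only, not on z or θ, so ∂L/∂z = 0 and
    ∂L/∂z' = z' / sqrt(16 + z'^2).
The Euler-Lagrange equation gives
    d/dθ( z' / sqrt(16 + z'^2) ) = 0,
so z' is constant. Integrating once:
    z(θ) = a θ + b,
a helix on the cylinder (a straight line when the cylinder is unrolled). The constants a, b are determined by the endpoint conditions.
With endpoint conditions z(0) = 2 and z(3π/2) = 12: from z(0) = b we get b = 2, and a·3π/2 + 2 = 12 gives a = 20/(3π), so
    z(θ) = (20/(3π)) θ + 2.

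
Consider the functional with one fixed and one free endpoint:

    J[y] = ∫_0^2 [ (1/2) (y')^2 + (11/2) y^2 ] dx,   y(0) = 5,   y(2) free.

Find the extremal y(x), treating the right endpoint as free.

The Lagrangian L = (1/2) (y')^2 + (11/2) y^2 gives
    ∂L/∂y = 11 y,   ∂L/∂y' = y'.
Euler-Lagrange: y'' − 11 y = 0.
With k = sqrt(11), the general solution is
    y(x) = A cosh(sqrt(11) x) + B sinh(sqrt(11) x).
Fixed left endpoint y(0) = 5 ⇒ A = 5.
The right endpoint x = 2 is free, so the natural (transversality) condition is ∂L/∂y' |_{x=2} = 0, i.e. y'(2) = 0.
Compute y'(x) = A k sinh(k x) + B k cosh(k x), so
    y'(2) = A k sinh(k·2) + B k cosh(k·2) = 0
    ⇒ B = −A tanh(k·2) = − 5 tanh(sqrt(11)·2).
Therefore the extremal is
    y(x) = 5 cosh(sqrt(11) x) − 5 tanh(sqrt(11)·2) sinh(sqrt(11) x).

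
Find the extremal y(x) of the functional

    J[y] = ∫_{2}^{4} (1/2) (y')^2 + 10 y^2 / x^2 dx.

The Lagrangian is L = (1/2) (y')^2 + 10 y^2 / x^2.
Compute ∂L/∂y = 20y/x^2, ∂L/∂y' = y'.
The Euler-Lagrange equation d/dx(∂L/∂y') − ∂L/∂y = 0 reduces to
    y'' − 20/x^2 · y = 0  (x > 0).
Its general solution is
    y(x) = A x^5 + B x^(-4),
with A, B fixed by the endpoint conditions.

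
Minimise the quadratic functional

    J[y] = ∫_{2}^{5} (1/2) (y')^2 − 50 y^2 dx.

The Lagrangian is L = (1/2) (y')^2 − 50 y^2.
Compute ∂L/∂y = -100y, ∂L/∂y' = y'.
The Euler-Lagrange equation d/dx(∂L/∂y') − ∂L/∂y = 0 reduces to
    y'' + 100 y = 0.
Its general solution is
    y(x) = A sin(10x) + B cos(10x),
with A, B fixed by the endpoint conditions.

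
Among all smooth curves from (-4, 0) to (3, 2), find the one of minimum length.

Arc-length functional: J[y] = ∫ sqrt(1 + (y')^2) dx.
Lagrangian L = sqrt(1 + (y')^2) has no explicit y dependence, so ∂L/∂y = 0 and the Euler-Lagrange equation gives
    d/dx( y' / sqrt(1 + (y')^2) ) = 0  ⇒  y' / sqrt(1 + (y')^2) = const.
Hence y' is constant, so y(x) is affine.
Fitting the endpoints (-4, 0) and (3, 2):
    slope m = (2 − 0) / (3 − (-4)) = 2/7,
    intercept c = 0 − m·(-4) = 8/7.
Extremal: y(x) = (2/7) x + 8/7.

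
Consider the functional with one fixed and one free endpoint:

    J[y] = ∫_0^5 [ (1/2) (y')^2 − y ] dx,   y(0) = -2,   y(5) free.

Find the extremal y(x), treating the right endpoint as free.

The Lagrangian L = (1/2) (y')^2 − y gives
    ∂L/∂y = −1,   ∂L/∂y' = y'.
Euler-Lagrange: d/dx(y') − (−1) = 0, i.e. y'' + 1 = 0, so
    y(x) = −(1/2) x^2 + C1 x + C2.
Fixed left endpoint y(0) = -2 ⇒ C2 = -2.
The right endpoint x = 5 is free, so the natural (transversality) condition is ∂L/∂y' |_{x=5} = 0, i.e. y'(5) = 0.
Compute y'(x) = −1 x + C1, so y'(5) = −5 + C1 = 0 ⇒ C1 = 5.
Therefore the extremal is
    y(x) = −x^2/2 + 5 x − 2.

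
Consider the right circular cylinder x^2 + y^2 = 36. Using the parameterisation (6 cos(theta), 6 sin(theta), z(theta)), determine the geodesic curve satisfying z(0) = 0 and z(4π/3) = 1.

Parameterise the cylinder of radius R = 6 as
    r(θ) = (6 cos θ, 6 sin θ, z(θ)).
The arc-length element is
    ds = sqrt(36 + (dz/dθ)^2) dθ,
so the Lagrangian is L = sqrt(36 + z'^2).
L depends on z' only, not on z or θ, so ∂L/∂z = 0 and
    ∂L/∂z' = z' / sqrt(36 + z'^2).
The Euler-Lagrange equation gives
    d/dθ( z' / sqrt(36 + z'^2) ) = 0,
so z' is constant. Integrating once:
    z(θ) = a θ + b,
a helix on the cylinder (a straight line when the cylinder is unrolled). The constants a, b are determined by the endpoint conditions.
With endpoint conditions z(0) = 0 and z(4π/3) = 1: from z(0) = b we get b = 0, and a·4π/3 + 0 = 1 gives a = 3/(4π), so
    z(θ) = (3/(4π)) θ.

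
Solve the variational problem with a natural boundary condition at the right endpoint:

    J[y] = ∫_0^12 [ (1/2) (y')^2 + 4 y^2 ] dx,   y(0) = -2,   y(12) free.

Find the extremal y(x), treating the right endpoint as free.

The Lagrangian L = (1/2) (y')^2 + 4 y^2 gives
    ∂L/∂y = 8 y,   ∂L/∂y' = y'.
Euler-Lagrange: y'' − 8 y = 0.
With k = sqrt(8), the general solution is
    y(x) = A cosh(sqrt(8) x) + B sinh(sqrt(8) x).
Fixed left endpoint y(0) = -2 ⇒ A = -2.
The right endpoint x = 12 is free, so the natural (transversality) condition is ∂L/∂y' |_{x=12} = 0, i.e. y'(12) = 0.
Compute y'(x) = A k sinh(k x) + B k cosh(k x), so
    y'(12) = A k sinh(k·12) + B k cosh(k·12) = 0
    ⇒ B = −A tanh(k·12) = 2 tanh(sqrt(8)·12).
Therefore the extremal is
    y(x) = −2 cosh(sqrt(8) x) + 2 tanh(sqrt(8)·12) sinh(sqrt(8) x).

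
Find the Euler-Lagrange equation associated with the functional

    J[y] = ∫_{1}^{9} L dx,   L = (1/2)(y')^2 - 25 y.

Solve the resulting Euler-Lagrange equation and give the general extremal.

The Lagrangian is L = (1/2)(y')^2 - 25 y.
∂L/∂y = -25.
∂L/∂y' = y'.
The Euler-Lagrange equation d/dx(∂L/∂y') − ∂L/∂y = 0 becomes:
    y'' + 25 = 0
General solution: y(x) = -(25/2) x^2 + A x + B, where A and B are arbitrary constants fixed by the endpoint conditions.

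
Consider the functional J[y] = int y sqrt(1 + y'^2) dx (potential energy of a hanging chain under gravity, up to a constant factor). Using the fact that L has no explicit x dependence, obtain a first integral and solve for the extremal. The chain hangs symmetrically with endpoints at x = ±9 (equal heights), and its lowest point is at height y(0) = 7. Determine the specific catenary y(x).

The Lagrangian L(y, y') = y sqrt(1 + y'^2) has no explicit x dependence, so the Beltrami identity applies:
    L − y' ∂L/∂y' = C.
Compute ∂L/∂y' = y · y' / sqrt(1 + y'^2). Then
    L − y' ∂L/∂y'
    = y sqrt(1 + y'^2) − y · y'^2 / sqrt(1 + y'^2)
    = y (1 + y'^2 − y'^2) / sqrt(1 + y'^2)
    = y / sqrt(1 + y'^2) = C.
Squaring gives y^2 = C^2 (1 + y'^2), i.e.
    y'^2 = y^2 / C^2 − 1.
Separating variables,
    dy / sqrt(y^2 − C^2) = dx / C,
and integrating gives arccosh(y / C) = (x − a)/C, so
    y(x) = C cosh((x − a)/C),
the catenary. The constants C and a are fixed by the two endpoint conditions (and, for the hanging-chain problem, the length constraint selects C).
Now fit the given data. The endpoints x = ±9 are symmetric at equal height, so the catenary is even about its minimum: a = 0 and y(x) = C cosh(x/C). The lowest point is y(0) = C cosh(0) = C, and we are told y(0) = 7, so C = 7. Therefore
    y(x) = 7 cosh(x/7),
and at the endpoints
    y(±9) = 7 cosh(9/7).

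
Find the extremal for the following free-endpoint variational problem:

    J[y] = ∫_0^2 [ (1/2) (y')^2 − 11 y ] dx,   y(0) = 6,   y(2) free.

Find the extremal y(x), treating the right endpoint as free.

The Lagrangian L = (1/2) (y')^2 − 11 y gives
    ∂L/∂y = −11,   ∂L/∂y' = y'.
Euler-Lagrange: d/dx(y') − (−11) = 0, i.e. y'' + 11 = 0, so
    y(x) = −(11/2) x^2 + C1 x + C2.
Fixed left endpoint y(0) = 6 ⇒ C2 = 6.
The right endpoint x = 2 is free, so the natural (transversality) condition is ∂L/∂y' |_{x=2} = 0, i.e. y'(2) = 0.
Compute y'(x) = −11 x + C1, so y'(2) = −22 + C1 = 0 ⇒ C1 = 22.
Therefore the extremal is
    y(x) = −(11/2) x^2 + 22 x + 6.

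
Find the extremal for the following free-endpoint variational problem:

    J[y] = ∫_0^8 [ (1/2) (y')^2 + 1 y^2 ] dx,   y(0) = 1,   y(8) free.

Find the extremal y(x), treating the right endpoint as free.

The Lagrangian L = (1/2) (y')^2 + 1 y^2 gives
    ∂L/∂y = 2 y,   ∂L/∂y' = y'.
Euler-Lagrange: y'' − 2 y = 0.
With k = sqrt(2), the general solution is
    y(x) = A cosh(sqrt(2) x) + B sinh(sqrt(2) x).
Fixed left endpoint y(0) = 1 ⇒ A = 1.
The right endpoint x = 8 is free, so the natural (transversality) condition is ∂L/∂y' |_{x=8} = 0, i.e. y'(8) = 0.
Compute y'(x) = A k sinh(k x) + B k cosh(k x), so
    y'(8) = A k sinh(k·8) + B k cosh(k·8) = 0
    ⇒ B = −A tanh(k·8) = − tanh(sqrt(2)·8).
Therefore the extremal is
    y(x) = cosh(sqrt(2) x) − tanh(sqrt(2)·8) sinh(sqrt(2) x).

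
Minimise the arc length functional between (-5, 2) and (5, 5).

Arc-length functional: J[y] = ∫ sqrt(1 + (y')^2) dx.
Lagrangian L = sqrt(1 + (y')^2) has no explicit y dependence, so ∂L/∂y = 0 and the Euler-Lagrange equation gives
    d/dx( y' / sqrt(1 + (y')^2) ) = 0  ⇒  y' / sqrt(1 + (y')^2) = const.
Hence y' is constant, so y(x) is affine.
Fitting the endpoints (-5, 2) and (5, 5):
    slope m = (5 − 2) / (5 − (-5)) = 3/10,
    intercept c = 2 − m·(-5) = 7/2.
Extremal: y(x) = (3/10) x + 7/2.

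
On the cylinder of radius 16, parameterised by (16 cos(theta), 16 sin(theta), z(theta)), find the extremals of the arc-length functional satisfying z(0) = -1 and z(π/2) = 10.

Parameterise the cylinder of radius R = 16 as
    r(θ) = (16 cos θ, 16 sin θ, z(θ)).
The arc-length element is
    ds = sqrt(256 + (dz/dθ)^2) dθ,
so the Lagrangian is L = sqrt(256 + z'^2).
L depends on z' only, not on z or θ, so ∂L/∂z = 0 and
    ∂L/∂z' = z' / sqrt(256 + z'^2).
The Euler-Lagrange equation gives
    d/dθ( z' / sqrt(256 + z'^2) ) = 0,
so z' is constant. Integrating once:
    z(θ) = a θ + b,
a helix on the cylinder (a straight line when the cylinder is unrolled). The constants a, b are determined by the endpoint conditions.
With endpoint conditions z(0) = -1 and z(π/2) = 10: from z(0) = b we get b = -1, and a·π/2 + -1 = 10 gives a = 22/π, so
    z(θ) = (22/π) θ − 1.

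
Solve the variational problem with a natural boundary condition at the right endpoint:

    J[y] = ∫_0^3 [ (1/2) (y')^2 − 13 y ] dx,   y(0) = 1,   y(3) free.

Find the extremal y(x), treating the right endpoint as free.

The Lagrangian L = (1/2) (y')^2 − 13 y gives
    ∂L/∂y = −13,   ∂L/∂y' = y'.
Euler-Lagrange: d/dx(y') − (−13) = 0, i.e. y'' + 13 = 0, so
    y(x) = −(13/2) x^2 + C1 x + C2.
Fixed left endpoint y(0) = 1 ⇒ C2 = 1.
The right endpoint x = 3 is free, so the natural (transversality) condition is ∂L/∂y' |_{x=3} = 0, i.e. y'(3) = 0.
Compute y'(x) = −13 x + C1, so y'(3) = −39 + C1 = 0 ⇒ C1 = 39.
Therefore the extremal is
    y(x) = −(13/2) x^2 + 39 x + 1.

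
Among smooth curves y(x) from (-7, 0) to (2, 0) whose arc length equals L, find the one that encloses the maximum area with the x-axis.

Set up the augmented Lagrangian using a multiplier λ for the length constraint:
    F(y, y') = y − λ sqrt(1 + y'^2).
F has no explicit x dependence, so the Beltrami identity yields a first integral
    F − y' ∂F/∂y' = C.
Compute ∂F/∂y' = −λ y' / sqrt(1 + y'^2). Then
    y − λ sqrt(1 + y'^2) + λ y'^2 / sqrt(1 + y'^2) = C
    ⇒  y − λ / sqrt(1 + y'^2) = C.
Solving for y' and integrating gives
    (x − a)^2 + (y − b)^2 = λ^2,
a circular arc of radius λ. The constants a, b are determined by the endpoint conditions y(-7) = y(2) = 0, and λ is fixed implicitly by the length constraint
    ∫_{-7}^{2} sqrt(1 + y'^2) dx = L.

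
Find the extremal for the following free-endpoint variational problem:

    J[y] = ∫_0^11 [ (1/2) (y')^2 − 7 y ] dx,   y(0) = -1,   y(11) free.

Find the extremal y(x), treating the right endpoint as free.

The Lagrangian L = (1/2) (y')^2 − 7 y gives
    ∂L/∂y = −7,   ∂L/∂y' = y'.
Euler-Lagrange: d/dx(y') − (−7) = 0, i.e. y'' + 7 = 0, so
    y(x) = −(7/2) x^2 + C1 x + C2.
Fixed left endpoint y(0) = -1 ⇒ C2 = -1.
The right endpoint x = 11 is free, so the natural (transversality) condition is ∂L/∂y' |_{x=11} = 0, i.e. y'(11) = 0.
Compute y'(x) = −7 x + C1, so y'(11) = −77 + C1 = 0 ⇒ C1 = 77.
Therefore the extremal is
    y(x) = −(7/2) x^2 + 77 x − 1.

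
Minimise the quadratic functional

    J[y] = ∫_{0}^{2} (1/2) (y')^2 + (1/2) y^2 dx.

The Lagrangian is L = (1/2) (y')^2 + (1/2) y^2.
Compute ∂L/∂y = y, ∂L/∂y' = y'.
The Euler-Lagrange equation d/dx(∂L/∂y') − ∂L/∂y = 0 reduces to
    y'' − y = 0.
Its general solution is
    y(x) = A e^x + B e^(−x),
with A, B fixed by the endpoint conditions.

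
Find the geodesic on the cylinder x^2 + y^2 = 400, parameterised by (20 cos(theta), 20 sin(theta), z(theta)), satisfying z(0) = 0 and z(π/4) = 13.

Parameterise the cylinder of radius R = 20 as
    r(θ) = (20 cos θ, 20 sin θ, z(θ)).
The arc-length element is
    ds = sqrt(400 + (dz/dθ)^2) dθ,
so the Lagrangian is L = sqrt(400 + z'^2).
L depends on z' only, not on z or θ, so ∂L/∂z = 0 and
    ∂L/∂z' = z' / sqrt(400 + z'^2).
The Euler-Lagrange equation gives
    d/dθ( z' / sqrt(400 + z'^2) ) = 0,
so z' is constant. Integrating once:
    z(θ) = a θ + b,
a helix on the cylinder (a straight line when the cylinder is unrolled). The constants a, b are determined by the endpoint conditions.
With endpoint conditions z(0) = 0 and z(π/4) = 13: from z(0) = b we get b = 0, and a·π/4 + 0 = 13 gives a = 52/π, so
    z(θ) = (52/π) θ.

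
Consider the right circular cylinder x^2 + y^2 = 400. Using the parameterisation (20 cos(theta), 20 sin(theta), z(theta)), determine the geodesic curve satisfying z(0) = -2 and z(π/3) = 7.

Parameterise the cylinder of radius R = 20 as
    r(θ) = (20 cos θ, 20 sin θ, z(θ)).
The arc-length element is
    ds = sqrt(400 + (dz/dθ)^2) dθ,
so the Lagrangian is L = sqrt(400 + z'^2).
L depends on z' only, not on z or θ, so ∂L/∂z = 0 and
    ∂L/∂z' = z' / sqrt(400 + z'^2).
The Euler-Lagrange equation gives
    d/dθ( z' / sqrt(400 + z'^2) ) = 0,
so z' is constant. Integrating once:
    z(θ) = a θ + b,
a helix on the cylinder (a straight line when the cylinder is unrolled). The constants a, b are determined by the endpoint conditions.
With endpoint conditions z(0) = -2 and z(π/3) = 7: from z(0) = b we get b = -2, and a·π/3 + -2 = 7 gives a = 27/π, so
    z(θ) = (27/π) θ − 2.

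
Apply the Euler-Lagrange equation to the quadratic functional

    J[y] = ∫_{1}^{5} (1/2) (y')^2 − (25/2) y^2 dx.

The Lagrangian is L = (1/2) (y')^2 − (25/2) y^2.
Compute ∂L/∂y = -25y, ∂L/∂y' = y'.
The Euler-Lagrange equation d/dx(∂L/∂y') − ∂L/∂y = 0 reduces to
    y'' + 25 y = 0.
Its general solution is
    y(x) = A sin(5x) + B cos(5x),
with A, B fixed by the endpoint conditions.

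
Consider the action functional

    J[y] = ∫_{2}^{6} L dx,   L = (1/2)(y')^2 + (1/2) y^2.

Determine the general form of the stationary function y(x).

The Lagrangian is L = (1/2)(y')^2 + (1/2) y^2.
∂L/∂y = y.
∂L/∂y' = y'.
The Euler-Lagrange equation d/dx(∂L/∂y') − ∂L/∂y = 0 becomes:
    y'' - y = 0
General solution: y(x) = A e^x + B e^(-x), where A and B are arbitrary constants fixed by the endpoint conditions.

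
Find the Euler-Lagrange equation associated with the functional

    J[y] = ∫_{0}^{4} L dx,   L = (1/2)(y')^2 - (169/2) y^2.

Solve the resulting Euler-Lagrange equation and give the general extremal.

The Lagrangian is L = (1/2)(y')^2 - (169/2) y^2.
∂L/∂y = -169y.
∂L/∂y' = y'.
The Euler-Lagrange equation d/dx(∂L/∂y') − ∂L/∂y = 0 becomes:
    y'' + 169 y = 0
General solution: y(x) = A sin(13x) + B cos(13x), where A and B are arbitrary constants fixed by the endpoint conditions.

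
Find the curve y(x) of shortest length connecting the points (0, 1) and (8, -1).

Arc-length functional: J[y] = ∫ sqrt(1 + (y')^2) dx.
Lagrangian L = sqrt(1 + (y')^2) has no explicit y dependence, so ∂L/∂y = 0 and the Euler-Lagrange equation gives
    d/dx( y' / sqrt(1 + (y')^2) ) = 0  ⇒  y' / sqrt(1 + (y')^2) = const.
Hence y' is constant, so y(x) is affine.
Fitting the endpoints (0, 1) and (8, -1):
    slope m = ((-1) − 1) / (8 − 0) = -1/4,
    intercept c = 1 − m·0 = 1.
Extremal: y(x) = (-1/4) x + 1.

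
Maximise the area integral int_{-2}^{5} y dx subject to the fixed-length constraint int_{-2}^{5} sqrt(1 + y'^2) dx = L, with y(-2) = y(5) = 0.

Set up the augmented Lagrangian using a multiplier λ for the length constraint:
    F(y, y') = y − λ sqrt(1 + y'^2).
F has no explicit x dependence, so the Beltrami identity yields a first integral
    F − y' ∂F/∂y' = C.
Compute ∂F/∂y' = −λ y' / sqrt(1 + y'^2). Then
    y − λ sqrt(1 + y'^2) + λ y'^2 / sqrt(1 + y'^2) = C
    ⇒  y − λ / sqrt(1 + y'^2) = C.
Solving for y' and integrating gives
    (x − a)^2 + (y − b)^2 = λ^2,
a circular arc of radius λ. The constants a, b are determined by the endpoint conditions y(-2) = y(5) = 0, and λ is fixed implicitly by the length constraint
    ∫_{-2}^{5} sqrt(1 + y'^2) dx = L.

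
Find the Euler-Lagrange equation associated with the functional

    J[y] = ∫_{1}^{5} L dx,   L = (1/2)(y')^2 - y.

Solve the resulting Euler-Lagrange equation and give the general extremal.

The Lagrangian is L = (1/2)(y')^2 - y.
∂L/∂y = -1.
∂L/∂y' = y'.
The Euler-Lagrange equation d/dx(∂L/∂y') − ∂L/∂y = 0 becomes:
    y'' + 1 = 0
General solution: y(x) = -x^2/2 + A x + B, where A and B are arbitrary constants fixed by the endpoint conditions.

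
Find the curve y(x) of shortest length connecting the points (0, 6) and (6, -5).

Arc-length functional: J[y] = ∫ sqrt(1 + (y')^2) dx.
Lagrangian L = sqrt(1 + (y')^2) has no explicit y dependence, so ∂L/∂y = 0 and the Euler-Lagrange equation gives
    d/dx( y' / sqrt(1 + (y')^2) ) = 0  ⇒  y' / sqrt(1 + (y')^2) = const.
Hence y' is constant, so y(x) is affine.
Fitting the endpoints (0, 6) and (6, -5):
    slope m = ((-5) − 6) / (6 − 0) = -11/6,
    intercept c = 6 − m·0 = 6.
Extremal: y(x) = (-11/6) x + 6.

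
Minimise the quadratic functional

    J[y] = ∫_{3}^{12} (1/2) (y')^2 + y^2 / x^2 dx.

The Lagrangian is L = (1/2) (y')^2 + y^2 / x^2.
Compute ∂L/∂y = 2y/x^2, ∂L/∂y' = y'.
The Euler-Lagrange equation d/dx(∂L/∂y') − ∂L/∂y = 0 reduces to
    y'' − 2/x^2 · y = 0  (x > 0).
Its general solution is
    y(x) = A x^2 + B / x,
with A, B fixed by the endpoint conditions.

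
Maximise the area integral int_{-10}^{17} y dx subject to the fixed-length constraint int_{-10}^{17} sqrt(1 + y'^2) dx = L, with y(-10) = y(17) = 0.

Set up the augmented Lagrangian using a multiplier λ for the length constraint:
    F(y, y') = y − λ sqrt(1 + y'^2).
F has no explicit x dependence, so the Beltrami identity yields a first integral
    F − y' ∂F/∂y' = C.
Compute ∂F/∂y' = −λ y' / sqrt(1 + y'^2). Then
    y − λ sqrt(1 + y'^2) + λ y'^2 / sqrt(1 + y'^2) = C
    ⇒  y − λ / sqrt(1 + y'^2) = C.
Solving for y' and integrating gives
    (x − a)^2 + (y − b)^2 = λ^2,
a circular arc of radius λ. The constants a, b are determined by the endpoint conditions y(-10) = y(17) = 0, and λ is fixed implicitly by the length constraint
    ∫_{-10}^{17} sqrt(1 + y'^2) dx = L.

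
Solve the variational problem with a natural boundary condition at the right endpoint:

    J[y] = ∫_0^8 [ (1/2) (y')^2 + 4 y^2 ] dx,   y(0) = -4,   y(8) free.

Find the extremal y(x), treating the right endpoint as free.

The Lagrangian L = (1/2) (y')^2 + 4 y^2 gives
    ∂L/∂y = 8 y,   ∂L/∂y' = y'.
Euler-Lagrange: y'' − 8 y = 0.
With k = sqrt(8), the general solution is
    y(x) = A cosh(sqrt(8) x) + B sinh(sqrt(8) x).
Fixed left endpoint y(0) = -4 ⇒ A = -4.
The right endpoint x = 8 is free, so the natural (transversality) condition is ∂L/∂y' |_{x=8} = 0, i.e. y'(8) = 0.
Compute y'(x) = A k sinh(k x) + B k cosh(k x), so
    y'(8) = A k sinh(k·8) + B k cosh(k·8) = 0
    ⇒ B = −A tanh(k·8) = 4 tanh(sqrt(8)·8).
Therefore the extremal is
    y(x) = −4 cosh(sqrt(8) x) + 4 tanh(sqrt(8)·8) sinh(sqrt(8) x).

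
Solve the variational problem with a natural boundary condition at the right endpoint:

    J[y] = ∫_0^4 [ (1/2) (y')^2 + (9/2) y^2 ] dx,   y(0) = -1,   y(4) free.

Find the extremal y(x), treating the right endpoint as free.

The Lagrangian L = (1/2) (y')^2 + (9/2) y^2 gives
    ∂L/∂y = 9 y,   ∂L/∂y' = y'.
Euler-Lagrange: y'' − 9 y = 0.
With k = 3, the general solution is
    y(x) = A cosh(3 x) + B sinh(3 x).
Fixed left endpoint y(0) = -1 ⇒ A = -1.
The right endpoint x = 4 is free, so the natural (transversality) condition is ∂L/∂y' |_{x=4} = 0, i.e. y'(4) = 0.
Compute y'(x) = A k sinh(k x) + B k cosh(k x), so
    y'(4) = A k sinh(k·4) + B k cosh(k·4) = 0
    ⇒ B = −A tanh(k·4) = tanh(3·4).
Therefore the extremal is
    y(x) = −cosh(3 x) + tanh(3·4) sinh(3 x).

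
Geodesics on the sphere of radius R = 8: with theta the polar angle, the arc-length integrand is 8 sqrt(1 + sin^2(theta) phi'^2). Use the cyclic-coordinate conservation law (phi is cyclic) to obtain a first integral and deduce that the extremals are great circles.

On the sphere of radius R = 8 with spherical coordinates (θ, φ), the induced metric is
    ds^2 = 64(dθ^2 + sin^2(θ) dφ^2).
Parameterise by θ; the arc-length functional is
    J[φ] = ∫ 8 sqrt(1 + sin^2(θ) (dφ/dθ)^2) dθ,
so L = 8 sqrt(1 + sin^2(θ) φ'^2). Compute
    ∂L/∂φ = 0  (L has no explicit φ dependence),
    ∂L/∂φ' = 8 sin^2(θ) φ' / sqrt(1 + sin^2(θ) φ'^2).
Since ∂L/∂φ = 0, the Euler-Lagrange equation
    d/dθ(∂L/∂φ') − ∂L/∂φ = 0
reduces to d/dθ(∂L/∂φ') = 0, i.e. the momentum conjugate to φ is conserved:
    8 sin^2(θ) φ' / sqrt(1 + sin^2(θ) φ'^2) = C.
The overall factor of 8 is constant, so dividing through gives Clairaut's relation sin^2(θ) φ' / sqrt(1 + sin^2(θ) φ'^2) = C' (with C' = C/8). Solving for φ' and integrating gives the great-circle family
    cot(θ) = A cos(φ − φ_0),
i.e. the intersection of the sphere with a plane through the origin. The two constants A and φ_0 (equivalently C and one phase) are fixed by the two endpoint conditions.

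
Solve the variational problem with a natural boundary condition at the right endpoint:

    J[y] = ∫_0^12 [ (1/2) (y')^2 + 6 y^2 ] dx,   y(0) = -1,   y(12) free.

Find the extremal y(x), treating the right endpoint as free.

The Lagrangian L = (1/2) (y')^2 + 6 y^2 gives
    ∂L/∂y = 12 y,   ∂L/∂y' = y'.
Euler-Lagrange: y'' − 12 y = 0.
With k = sqrt(12), the general solution is
    y(x) = A cosh(sqrt(12) x) + B sinh(sqrt(12) x).
Fixed left endpoint y(0) = -1 ⇒ A = -1.
The right endpoint x = 12 is free, so the natural (transversality) condition is ∂L/∂y' |_{x=12} = 0, i.e. y'(12) = 0.
Compute y'(x) = A k sinh(k x) + B k cosh(k x), so
    y'(12) = A k sinh(k·12) + B k cosh(k·12) = 0
    ⇒ B = −A tanh(k·12) = tanh(sqrt(12)·12).
Therefore the extremal is
    y(x) = −cosh(sqrt(12) x) + tanh(sqrt(12)·12) sinh(sqrt(12) x).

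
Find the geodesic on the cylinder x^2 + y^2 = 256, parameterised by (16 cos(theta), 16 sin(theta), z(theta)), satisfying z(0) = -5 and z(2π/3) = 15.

Parameterise the cylinder of radius R = 16 as
    r(θ) = (16 cos θ, 16 sin θ, z(θ)).
The arc-length element is
    ds = sqrt(256 + (dz/dθ)^2) dθ,
so the Lagrangian is L = sqrt(256 + z'^2).
L depends on z' only, not on z or θ, so ∂L/∂z = 0 and
    ∂L/∂z' = z' / sqrt(256 + z'^2).
The Euler-Lagrange equation gives
    d/dθ( z' / sqrt(256 + z'^2) ) = 0,
so z' is constant. Integrating once:
    z(θ) = a θ + b,
a helix on the cylinder (a straight line when the cylinder is unrolled). The constants a, b are determined by the endpoint conditions.
With endpoint conditions z(0) = -5 and z(2π/3) = 15: from z(0) = b we get b = -5, and a·2π/3 + -5 = 15 gives a = 30/π, so
    z(θ) = (30/π) θ − 5.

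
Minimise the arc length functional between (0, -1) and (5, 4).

Arc-length functional: J[y] = ∫ sqrt(1 + (y')^2) dx.
Lagrangian L = sqrt(1 + (y')^2) has no explicit y dependence, so ∂L/∂y = 0 and the Euler-Lagrange equation gives
    d/dx( y' / sqrt(1 + (y')^2) ) = 0  ⇒  y' / sqrt(1 + (y')^2) = const.
Hence y' is constant, so y(x) is affine.
Fitting the endpoints (0, -1) and (5, 4):
    slope m = (4 − (-1)) / (5 − 0) = 1,
    intercept c = (-1) − m·0 = -1.
Extremal: y(x) = x - 1.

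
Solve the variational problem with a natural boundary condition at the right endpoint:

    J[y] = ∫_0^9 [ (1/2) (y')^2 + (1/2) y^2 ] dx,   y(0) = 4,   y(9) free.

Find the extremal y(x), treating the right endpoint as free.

The Lagrangian L = (1/2) (y')^2 + (1/2) y^2 gives
    ∂L/∂y = 1 y,   ∂L/∂y' = y'.
Euler-Lagrange: y'' − y = 0.
With k = 1, the general solution is
    y(x) = A cosh(x) + B sinh(x).
Fixed left endpoint y(0) = 4 ⇒ A = 4.
The right endpoint x = 9 is free, so the natural (transversality) condition is ∂L/∂y' |_{x=9} = 0, i.e. y'(9) = 0.
Compute y'(x) = A k sinh(k x) + B k cosh(k x), so
    y'(9) = A k sinh(k·9) + B k cosh(k·9) = 0
    ⇒ B = −A tanh(k·9) = − 4 tanh(1·9).
Therefore the extremal is
    y(x) = 4 cosh(1 x) − 4 tanh(1·9) sinh(1 x).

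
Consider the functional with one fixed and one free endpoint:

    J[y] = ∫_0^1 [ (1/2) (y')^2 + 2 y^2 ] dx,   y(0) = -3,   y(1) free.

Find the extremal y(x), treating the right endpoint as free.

The Lagrangian L = (1/2) (y')^2 + 2 y^2 gives
    ∂L/∂y = 4 y,   ∂L/∂y' = y'.
Euler-Lagrange: y'' − 4 y = 0.
With k = 2, the general solution is
    y(x) = A cosh(2 x) + B sinh(2 x).
Fixed left endpoint y(0) = -3 ⇒ A = -3.
The right endpoint x = 1 is free, so the natural (transversality) condition is ∂L/∂y' |_{x=1} = 0, i.e. y'(1) = 0.
Compute y'(x) = A k sinh(k x) + B k cosh(k x), so
    y'(1) = A k sinh(k·1) + B k cosh(k·1) = 0
    ⇒ B = −A tanh(k·1) = 3 tanh(2·1).
Therefore the extremal is
    y(x) = −3 cosh(2 x) + 3 tanh(2·1) sinh(2 x).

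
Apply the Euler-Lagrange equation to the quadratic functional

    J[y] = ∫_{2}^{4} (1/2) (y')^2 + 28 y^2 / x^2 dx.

The Lagrangian is L = (1/2) (y')^2 + 28 y^2 / x^2.
Compute ∂L/∂y = 56y/x^2, ∂L/∂y' = y'.
The Euler-Lagrange equation d/dx(∂L/∂y') − ∂L/∂y = 0 reduces to
    y'' − 56/x^2 · y = 0  (x > 0).
Its general solution is
    y(x) = A x^8 + B x^(-7),
with A, B fixed by the endpoint conditions.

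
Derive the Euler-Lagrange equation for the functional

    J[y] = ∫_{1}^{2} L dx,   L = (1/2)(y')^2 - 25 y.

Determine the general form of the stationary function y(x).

The Lagrangian is L = (1/2)(y')^2 - 25 y.
∂L/∂y = -25.
∂L/∂y' = y'.
The Euler-Lagrange equation d/dx(∂L/∂y') − ∂L/∂y = 0 becomes:
    y'' + 25 = 0
General solution: y(x) = -(25/2) x^2 + A x + B, where A and B are arbitrary constants fixed by the endpoint conditions.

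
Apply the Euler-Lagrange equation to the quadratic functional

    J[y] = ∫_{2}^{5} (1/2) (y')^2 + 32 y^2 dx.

The Lagrangian is L = (1/2) (y')^2 + 32 y^2.
Compute ∂L/∂y = 64y, ∂L/∂y' = y'.
The Euler-Lagrange equation d/dx(∂L/∂y') − ∂L/∂y = 0 reduces to
    y'' − 64 y = 0.
Its general solution is
    y(x) = A e^(8x) + B e^(−8x),
with A, B fixed by the endpoint conditions.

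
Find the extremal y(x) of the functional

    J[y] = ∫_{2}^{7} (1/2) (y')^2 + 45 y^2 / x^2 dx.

The Lagrangian is L = (1/2) (y')^2 + 45 y^2 / x^2.
Compute ∂L/∂y = 90y/x^2, ∂L/∂y' = y'.
The Euler-Lagrange equation d/dx(∂L/∂y') − ∂L/∂y = 0 reduces to
    y'' − 90/x^2 · y = 0  (x > 0).
Its general solution is
    y(x) = A x^10 + B x^(-9),
with A, B fixed by the endpoint conditions.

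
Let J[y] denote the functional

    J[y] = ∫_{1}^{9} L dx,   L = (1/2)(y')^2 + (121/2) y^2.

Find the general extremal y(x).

The Lagrangian is L = (1/2)(y')^2 + (121/2) y^2.
∂L/∂y = 121y.
∂L/∂y' = y'.
The Euler-Lagrange equation d/dx(∂L/∂y') − ∂L/∂y = 0 becomes:
    y'' - 121 y = 0
General solution: y(x) = A e^(11x) + B e^(-11x), where A and B are arbitrary constants fixed by the endpoint conditions.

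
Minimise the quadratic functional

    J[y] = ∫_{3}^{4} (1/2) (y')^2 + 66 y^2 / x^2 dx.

The Lagrangian is L = (1/2) (y')^2 + 66 y^2 / x^2.
Compute ∂L/∂y = 132y/x^2, ∂L/∂y' = y'.
The Euler-Lagrange equation d/dx(∂L/∂y') − ∂L/∂y = 0 reduces to
    y'' − 132/x^2 · y = 0  (x > 0).
Its general solution is
    y(x) = A x^12 + B x^(-11),
with A, B fixed by the endpoint conditions.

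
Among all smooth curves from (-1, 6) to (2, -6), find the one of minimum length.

Arc-length functional: J[y] = ∫ sqrt(1 + (y')^2) dx.
Lagrangian L = sqrt(1 + (y')^2) has no explicit y dependence, so ∂L/∂y = 0 and the Euler-Lagrange equation gives
    d/dx( y' / sqrt(1 + (y')^2) ) = 0  ⇒  y' / sqrt(1 + (y')^2) = const.
Hence y' is constant, so y(x) is affine.
Fitting the endpoints (-1, 6) and (2, -6):
    slope m = ((-6) − 6) / (2 − (-1)) = -4,
    intercept c = 6 − m·(-1) = 2.
Extremal: y(x) = -4 x + 2.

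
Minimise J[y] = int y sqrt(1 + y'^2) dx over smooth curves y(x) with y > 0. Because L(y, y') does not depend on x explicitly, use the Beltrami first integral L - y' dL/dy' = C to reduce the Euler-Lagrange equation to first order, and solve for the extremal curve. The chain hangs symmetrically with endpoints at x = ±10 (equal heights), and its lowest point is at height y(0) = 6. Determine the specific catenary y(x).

The Lagrangian L(y, y') = y sqrt(1 + y'^2) has no explicit x dependence, so the Beltrami identity applies:
    L − y' ∂L/∂y' = C.
Compute ∂L/∂y' = y · y' / sqrt(1 + y'^2). Then
    L − y' ∂L/∂y'
    = y sqrt(1 + y'^2) − y · y'^2 / sqrt(1 + y'^2)
    = y (1 + y'^2 − y'^2) / sqrt(1 + y'^2)
    = y / sqrt(1 + y'^2) = C.
Squaring gives y^2 = C^2 (1 + y'^2), i.e.
    y'^2 = y^2 / C^2 − 1.
Separating variables,
    dy / sqrt(y^2 − C^2) = dx / C,
and integrating gives arccosh(y / C) = (x − a)/C, so
    y(x) = C cosh((x − a)/C),
the catenary. The constants C and a are fixed by the two endpoint conditions (and, for the hanging-chain problem, the length constraint selects C).
Now fit the given data. The endpoints x = ±10 are symmetric at equal height, so the catenary is even about its minimum: a = 0 and y(x) = C cosh(x/C). The lowest point is y(0) = C cosh(0) = C, and we are told y(0) = 6, so C = 6. Therefore
    y(x) = 6 cosh(x/6),
and at the endpoints
    y(±10) = 6 cosh(10/6).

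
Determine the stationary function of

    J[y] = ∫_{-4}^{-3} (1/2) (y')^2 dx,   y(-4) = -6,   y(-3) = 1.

The Lagrangian is L = (1/2) (y')^2.
Compute ∂L/∂y = 0, ∂L/∂y' = y'.
The Euler-Lagrange equation d/dx(∂L/∂y') − ∂L/∂y = 0 reduces to
    y'' = 0.
Its general solution is
    y(x) = A x + B,
with A, B fixed by the endpoint conditions.
Applying the endpoint conditions y(-4) = -6 and y(-3) = 1: solve A·-4 + B = -6 and A·-3 + B = 1. Subtracting gives A(-3 − -4) = 1 − -6, so A = 7, and B = -6 − A·-4 = 22. Therefore
    y(x) = 7 x + 22.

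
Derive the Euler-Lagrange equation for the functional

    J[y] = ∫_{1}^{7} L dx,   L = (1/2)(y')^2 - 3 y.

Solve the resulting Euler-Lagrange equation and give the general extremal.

The Lagrangian is L = (1/2)(y')^2 - 3 y.
∂L/∂y = -3.
∂L/∂y' = y'.
The Euler-Lagrange equation d/dx(∂L/∂y') − ∂L/∂y = 0 becomes:
    y'' + 3 = 0
General solution: y(x) = -(3/2) x^2 + A x + B, where A and B are arbitrary constants fixed by the endpoint conditions.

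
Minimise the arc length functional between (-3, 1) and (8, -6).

Arc-length functional: J[y] = ∫ sqrt(1 + (y')^2) dx.
Lagrangian L = sqrt(1 + (y')^2) has no explicit y dependence, so ∂L/∂y = 0 and the Euler-Lagrange equation gives
    d/dx( y' / sqrt(1 + (y')^2) ) = 0  ⇒  y' / sqrt(1 + (y')^2) = const.
Hence y' is constant, so y(x) is affine.
Fitting the endpoints (-3, 1) and (8, -6):
    slope m = ((-6) − 1) / (8 − (-3)) = -7/11,
    intercept c = 1 − m·(-3) = -10/11.
Extremal: y(x) = (-7/11) x - 10/11.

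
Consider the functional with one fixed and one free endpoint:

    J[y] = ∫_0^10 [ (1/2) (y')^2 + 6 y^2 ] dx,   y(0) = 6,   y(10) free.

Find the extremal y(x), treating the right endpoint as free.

The Lagrangian L = (1/2) (y')^2 + 6 y^2 gives
    ∂L/∂y = 12 y,   ∂L/∂y' = y'.
Euler-Lagrange: y'' − 12 y = 0.
With k = sqrt(12), the general solution is
    y(x) = A cosh(sqrt(12) x) + B sinh(sqrt(12) x).
Fixed left endpoint y(0) = 6 ⇒ A = 6.
The right endpoint x = 10 is free, so the natural (transversality) condition is ∂L/∂y' |_{x=10} = 0, i.e. y'(10) = 0.
Compute y'(x) = A k sinh(k x) + B k cosh(k x), so
    y'(10) = A k sinh(k·10) + B k cosh(k·10) = 0
    ⇒ B = −A tanh(k·10) = − 6 tanh(sqrt(12)·10).
Therefore the extremal is
    y(x) = 6 cosh(sqrt(12) x) − 6 tanh(sqrt(12)·10) sinh(sqrt(12) x).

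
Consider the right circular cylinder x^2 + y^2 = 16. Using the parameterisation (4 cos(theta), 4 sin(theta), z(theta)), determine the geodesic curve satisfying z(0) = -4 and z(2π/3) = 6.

Parameterise the cylinder of radius R = 4 as
    r(θ) = (4 cos θ, 4 sin θ, z(θ)).
The arc-length element is
    ds = sqrt(16 + (dz/dθ)^2) dθ,
so the Lagrangian is L = sqrt(16 + z'^2).
L depends on z' only, not on z or θ, so ∂L/∂z = 0 and
    ∂L/∂z' = z' / sqrt(16 + z'^2).
The Euler-Lagrange equation gives
    d/dθ( z' / sqrt(16 + z'^2) ) = 0,
so z' is constant. Integrating once:
    z(θ) = a θ + b,
a helix on the cylinder (a straight line when the cylinder is unrolled). The constants a, b are determined by the endpoint conditions.
With endpoint conditions z(0) = -4 and z(2π/3) = 6: from z(0) = b we get b = -4, and a·2π/3 + -4 = 6 gives a = 15/π, so
    z(θ) = (15/π) θ − 4.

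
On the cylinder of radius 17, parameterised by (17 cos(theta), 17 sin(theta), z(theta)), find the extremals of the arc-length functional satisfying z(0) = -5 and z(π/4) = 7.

Parameterise the cylinder of radius R = 17 as
    r(θ) = (17 cos θ, 17 sin θ, z(θ)).
The arc-length element is
    ds = sqrt(289 + (dz/dθ)^2) dθ,
so the Lagrangian is L = sqrt(289 + z'^2).
L depends on z' only, not on z or θ, so ∂L/∂z = 0 and
    ∂L/∂z' = z' / sqrt(289 + z'^2).
The Euler-Lagrange equation gives
    d/dθ( z' / sqrt(289 + z'^2) ) = 0,
so z' is constant. Integrating once:
    z(θ) = a θ + b,
a helix on the cylinder (a straight line when the cylinder is unrolled). The constants a, b are determined by the endpoint conditions.
With endpoint conditions z(0) = -5 and z(π/4) = 7: from z(0) = b we get b = -5, and a·π/4 + -5 = 7 gives a = 48/π, so
    z(θ) = (48/π) θ − 5.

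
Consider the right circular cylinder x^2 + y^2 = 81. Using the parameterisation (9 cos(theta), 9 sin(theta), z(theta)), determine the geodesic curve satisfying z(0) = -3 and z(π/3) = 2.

Parameterise the cylinder of radius R = 9 as
    r(θ) = (9 cos θ, 9 sin θ, z(θ)).
The arc-length element is
    ds = sqrt(81 + (dz/dθ)^2) dθ,
so the Lagrangian is L = sqrt(81 + z'^2).
L depends on z' only, not on z or θ, so ∂L/∂z = 0 and
    ∂L/∂z' = z' / sqrt(81 + z'^2).
The Euler-Lagrange equation gives
    d/dθ( z' / sqrt(81 + z'^2) ) = 0,
so z' is constant. Integrating once:
    z(θ) = a θ + b,
a helix on the cylinder (a straight line when the cylinder is unrolled). The constants a, b are determined by the endpoint conditions.
With endpoint conditions z(0) = -3 and z(π/3) = 2: from z(0) = b we get b = -3, and a·π/3 + -3 = 2 gives a = 15/π, so
    z(θ) = (15/π) θ − 3.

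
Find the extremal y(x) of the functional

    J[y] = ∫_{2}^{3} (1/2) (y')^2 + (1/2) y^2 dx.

The Lagrangian is L = (1/2) (y')^2 + (1/2) y^2.
Compute ∂L/∂y = y, ∂L/∂y' = y'.
The Euler-Lagrange equation d/dx(∂L/∂y') − ∂L/∂y = 0 reduces to
    y'' − y = 0.
Its general solution is
    y(x) = A e^x + B e^(−x),
with A, B fixed by the endpoint conditions.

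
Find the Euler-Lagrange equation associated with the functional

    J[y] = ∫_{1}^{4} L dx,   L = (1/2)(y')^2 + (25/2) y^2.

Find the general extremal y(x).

The Lagrangian is L = (1/2)(y')^2 + (25/2) y^2.
∂L/∂y = 25y.
∂L/∂y' = y'.
The Euler-Lagrange equation d/dx(∂L/∂y') − ∂L/∂y = 0 becomes:
    y'' - 25 y = 0
General solution: y(x) = A e^(5x) + B e^(-5x), where A and B are arbitrary constants fixed by the endpoint conditions.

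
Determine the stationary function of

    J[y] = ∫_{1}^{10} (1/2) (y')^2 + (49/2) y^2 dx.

The Lagrangian is L = (1/2) (y')^2 + (49/2) y^2.
Compute ∂L/∂y = 49y, ∂L/∂y' = y'.
The Euler-Lagrange equation d/dx(∂L/∂y') − ∂L/∂y = 0 reduces to
    y'' − 49 y = 0.
Its general solution is
    y(x) = A e^(7x) + B e^(−7x),
with A, B fixed by the endpoint conditions.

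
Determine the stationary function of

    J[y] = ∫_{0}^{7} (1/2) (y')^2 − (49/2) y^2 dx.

The Lagrangian is L = (1/2) (y')^2 − (49/2) y^2.
Compute ∂L/∂y = -49y, ∂L/∂y' = y'.
The Euler-Lagrange equation d/dx(∂L/∂y') − ∂L/∂y = 0 reduces to
    y'' + 49 y = 0.
Its general solution is
    y(x) = A sin(7x) + B cos(7x),
with A, B fixed by the endpoint conditions.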